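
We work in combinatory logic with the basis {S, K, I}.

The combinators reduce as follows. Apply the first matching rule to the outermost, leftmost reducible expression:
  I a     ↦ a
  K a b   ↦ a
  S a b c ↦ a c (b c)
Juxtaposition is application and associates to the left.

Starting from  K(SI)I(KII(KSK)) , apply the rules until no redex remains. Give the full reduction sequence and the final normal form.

Answer: normal form = SIS  (in 4 steps)

Working:
  start: K(SI)I(KII(KSK))
  [1] SI(KII(KSK))
  [2] SI(I(KSK))
  [3] SI(KSK)
  [4] SIS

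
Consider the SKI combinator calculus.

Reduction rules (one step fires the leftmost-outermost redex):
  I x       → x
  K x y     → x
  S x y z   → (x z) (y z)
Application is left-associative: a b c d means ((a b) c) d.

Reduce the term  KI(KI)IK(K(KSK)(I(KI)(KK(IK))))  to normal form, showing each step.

Answer: normal form = KS  (in 5 steps)

Reduction:
  start: KI(KI)IK(K(KSK)(I(KI)(KK(IK))))
  →1  IIK(K(KSK)(I(KI)(KK(IK))))
  →2  IK(K(KSK)(I(KI)(KK(IK))))
  →3  K(K(KSK)(I(KI)(KK(IK))))
  →4  K(KSK)
  →5  KS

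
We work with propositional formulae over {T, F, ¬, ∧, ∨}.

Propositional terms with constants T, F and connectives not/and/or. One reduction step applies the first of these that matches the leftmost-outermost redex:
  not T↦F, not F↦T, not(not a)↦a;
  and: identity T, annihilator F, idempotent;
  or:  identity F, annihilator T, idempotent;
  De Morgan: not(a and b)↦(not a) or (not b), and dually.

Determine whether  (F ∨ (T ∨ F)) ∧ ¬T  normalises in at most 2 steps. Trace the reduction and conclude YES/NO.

Answer: NO — after 2 steps the term is T ∧ ¬T, not yet normal

Derivation:
  start: (F ∨ (T ∨ F)) ∧ ¬T
  step 1: (T ∨ F) ∧ ¬T
  step 2: T ∧ ¬T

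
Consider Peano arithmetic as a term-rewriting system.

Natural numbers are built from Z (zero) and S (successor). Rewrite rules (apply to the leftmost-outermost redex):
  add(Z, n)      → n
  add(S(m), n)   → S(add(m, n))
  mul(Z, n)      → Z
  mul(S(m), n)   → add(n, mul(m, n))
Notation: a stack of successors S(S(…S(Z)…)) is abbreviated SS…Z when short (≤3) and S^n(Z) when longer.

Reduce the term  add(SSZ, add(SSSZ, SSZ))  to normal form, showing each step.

Answer: normal form = S^7(Z)  (in 7 steps)

Derivation:
  start: add(SSZ, add(SSSZ, SSZ))
  →1  S(add(SZ, add(SSSZ, SSZ)))
  →2  S(S(add(Z, add(SSSZ, SSZ))))
  →3  S(S(add(SSSZ, SSZ)))
  →4  S(S(S(add(SSZ, SSZ))))
  →5  S(S(S(S(add(SZ, SSZ)))))
  →6  S(S(S(S(S(add(Z, SSZ))))))
  →7  S^7(Z)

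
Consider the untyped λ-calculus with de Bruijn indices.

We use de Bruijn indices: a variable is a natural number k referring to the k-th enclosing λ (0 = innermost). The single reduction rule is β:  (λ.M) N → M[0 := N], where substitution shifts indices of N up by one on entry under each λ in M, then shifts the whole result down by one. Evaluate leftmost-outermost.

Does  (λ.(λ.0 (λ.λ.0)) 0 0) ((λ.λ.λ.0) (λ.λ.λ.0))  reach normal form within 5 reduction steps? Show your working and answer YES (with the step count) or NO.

  start: (λ.(λ.0 (λ.λ.0)) 0 0) ((λ.λ.λ.0) (λ.λ.λ.0))
  →1  (λ.0 (λ.λ.0)) ((λ.λ.λ.0) (λ.λ.λ.0)) ((λ.λ.λ.0) (λ.λ.λ.0))
  →2  (λ.λ.λ.0) (λ.λ.λ.0) (λ.λ.0) ((λ.λ.λ.0) (λ.λ.λ.0))
  →3  (λ.λ.0) (λ.λ.0) ((λ.λ.λ.0) (λ.λ.λ.0))
  →4  (λ.0) ((λ.λ.λ.0) (λ.λ.λ.0))
  →5  (λ.λ.λ.0) (λ.λ.λ.0)

Answer: NO — after 5 steps the term is (λ.λ.λ.0) (λ.λ.λ.0), not yet normal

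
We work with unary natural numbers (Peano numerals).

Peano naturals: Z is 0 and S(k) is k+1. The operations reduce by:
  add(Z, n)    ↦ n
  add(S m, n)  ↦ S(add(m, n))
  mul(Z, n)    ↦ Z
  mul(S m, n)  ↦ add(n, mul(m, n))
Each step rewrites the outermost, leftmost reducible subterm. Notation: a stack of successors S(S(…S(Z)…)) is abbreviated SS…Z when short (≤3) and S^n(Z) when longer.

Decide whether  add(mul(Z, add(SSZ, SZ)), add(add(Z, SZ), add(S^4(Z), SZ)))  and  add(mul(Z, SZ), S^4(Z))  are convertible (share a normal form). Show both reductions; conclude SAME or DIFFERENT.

Answer: DIFFERENT — A ⇓ S^6(Z), B ⇓ S^4(Z)

Derivation:
Term A:
  start: add(mul(Z, add(SSZ, SZ)), add(add(Z, SZ), add(S^4(Z), SZ)))
  [1] add(Z, add(add(Z, SZ), add(S^4(Z), SZ)))
  [2] add(add(Z, SZ), add(S^4(Z), SZ))
  [3] add(SZ, add(S^4(Z), SZ))
  [4] S(add(Z, add(S^4(Z), SZ)))
  [5] S(add(S^4(Z), SZ))
  [6] S(S(add(SSSZ, SZ)))
  [7] S(S(S(add(SSZ, SZ))))
  [8] S(S(S(S(add(SZ, SZ)))))
  [9] S(S(S(S(S(add(Z, SZ))))))
  [10] S^6(Z)

Term B:
  start: add(mul(Z, SZ), S^4(Z))
  [1] add(Z, S^4(Z))
  [2] S^4(Z)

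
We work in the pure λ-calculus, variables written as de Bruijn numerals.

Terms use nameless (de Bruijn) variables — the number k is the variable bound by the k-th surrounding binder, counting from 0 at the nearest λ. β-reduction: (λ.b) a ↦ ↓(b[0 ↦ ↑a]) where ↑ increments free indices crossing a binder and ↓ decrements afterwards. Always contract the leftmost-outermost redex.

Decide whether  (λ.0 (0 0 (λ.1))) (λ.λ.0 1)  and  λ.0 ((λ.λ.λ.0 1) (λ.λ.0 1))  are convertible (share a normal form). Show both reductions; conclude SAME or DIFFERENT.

Term A:
  start: (λ.0 (0 0 (λ.1))) (λ.λ.0 1)
  [1] (λ.λ.0 1) ((λ.λ.0 1) (λ.λ.0 1) (λ.λ.λ.0 1))
  [2] λ.0 ((λ.λ.0 1) (λ.λ.0 1) (λ.λ.λ.0 1))
  [3] λ.0 ((λ.0 (λ.λ.0 1)) (λ.λ.λ.0 1))
  [4] λ.0 ((λ.λ.λ.0 1) (λ.λ.0 1))
  [5] λ.0 (λ.λ.0 1)

Term B:
  start: λ.0 ((λ.λ.λ.0 1) (λ.λ.0 1))
  [1] λ.0 (λ.λ.0 1)

Answer: SAME — A ⇓ λ.0 (λ.λ.0 1), B ⇓ λ.0 (λ.λ.0 1)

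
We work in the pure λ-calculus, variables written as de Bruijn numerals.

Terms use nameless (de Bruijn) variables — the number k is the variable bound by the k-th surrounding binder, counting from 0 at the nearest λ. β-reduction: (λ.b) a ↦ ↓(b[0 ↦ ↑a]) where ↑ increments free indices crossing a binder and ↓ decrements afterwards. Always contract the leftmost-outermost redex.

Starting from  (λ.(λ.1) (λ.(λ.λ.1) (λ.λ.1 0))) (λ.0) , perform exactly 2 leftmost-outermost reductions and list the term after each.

  start: (λ.(λ.1) (λ.(λ.λ.1) (λ.λ.1 0))) (λ.0)
  step 1: (λ.λ.0) (λ.(λ.λ.1) (λ.λ.1 0))
  step 2: λ.0

Answer: after 2 steps: λ.0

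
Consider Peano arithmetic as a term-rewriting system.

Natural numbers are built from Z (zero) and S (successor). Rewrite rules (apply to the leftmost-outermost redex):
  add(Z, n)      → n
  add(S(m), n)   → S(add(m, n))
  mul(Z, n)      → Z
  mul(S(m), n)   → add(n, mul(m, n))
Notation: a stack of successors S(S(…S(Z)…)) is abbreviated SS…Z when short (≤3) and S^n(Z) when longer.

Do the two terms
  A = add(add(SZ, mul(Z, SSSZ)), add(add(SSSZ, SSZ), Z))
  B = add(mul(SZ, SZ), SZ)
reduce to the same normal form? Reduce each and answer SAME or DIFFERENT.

Term A:
  start: add(add(SZ, mul(Z, SSSZ)), add(add(SSSZ, SSZ), Z))
  [1] add(S(add(Z, mul(Z, SSSZ))), add(add(SSSZ, SSZ), Z))
  [2] S(add(add(Z, mul(Z, SSSZ)), add(add(SSSZ, SSZ), Z)))
  [3] S(add(mul(Z, SSSZ), add(add(SSSZ, SSZ), Z)))
  [4] S(add(Z, add(add(SSSZ, SSZ), Z)))
  [5] S(add(add(SSSZ, SSZ), Z))
  [6] S(add(S(add(SSZ, SSZ)), Z))
  [7] S(S(add(add(SSZ, SSZ), Z)))
  [8] S(S(add(S(add(SZ, SSZ)), Z)))
  [9] S(S(S(add(add(SZ, SSZ), Z))))
  [10] S(S(S(add(S(add(Z, SSZ)), Z))))
  [11] S(S(S(S(add(add(Z, SSZ), Z)))))
  [12] S(S(S(S(add(SSZ, Z)))))
  [13] S(S(S(S(S(add(SZ, Z))))))
  [14] S(S(S(S(S(S(add(Z, Z)))))))
  [15] S^6(Z)

Term B:
  start: add(mul(SZ, SZ), SZ)
  [1] add(add(SZ, mul(Z, SZ)), SZ)
  [2] add(S(add(Z, mul(Z, SZ))), SZ)
  [3] S(add(add(Z, mul(Z, SZ)), SZ))
  [4] S(add(mul(Z, SZ), SZ))
  [5] S(add(Z, SZ))
  [6] SSZ

Answer: DIFFERENT — A ⇓ S^6(Z), B ⇓ SSZ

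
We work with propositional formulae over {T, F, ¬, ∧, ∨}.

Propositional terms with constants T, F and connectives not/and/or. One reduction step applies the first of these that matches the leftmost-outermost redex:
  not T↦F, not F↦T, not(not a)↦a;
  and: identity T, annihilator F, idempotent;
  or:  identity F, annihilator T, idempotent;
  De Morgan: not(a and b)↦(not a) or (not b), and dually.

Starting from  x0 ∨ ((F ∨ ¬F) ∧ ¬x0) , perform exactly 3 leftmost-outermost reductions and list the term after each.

Answer: after 3 steps: x0 ∨ ¬x0

Working:
  start: x0 ∨ ((F ∨ ¬F) ∧ ¬x0)
  step 1: x0 ∨ (¬F ∧ ¬x0)
  step 2: x0 ∨ (T ∧ ¬x0)
  step 3: x0 ∨ ¬x0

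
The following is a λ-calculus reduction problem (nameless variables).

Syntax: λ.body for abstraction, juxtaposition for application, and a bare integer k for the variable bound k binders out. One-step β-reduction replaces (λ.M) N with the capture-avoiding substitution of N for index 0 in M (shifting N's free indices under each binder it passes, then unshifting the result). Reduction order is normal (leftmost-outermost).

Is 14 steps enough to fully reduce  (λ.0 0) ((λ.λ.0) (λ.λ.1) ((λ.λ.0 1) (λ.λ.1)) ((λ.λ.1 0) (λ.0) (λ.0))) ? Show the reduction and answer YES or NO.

Answer: NO — after 14 steps the term is λ.(λ.λ.1 0) (λ.0) (λ.0) (λ.λ.1), not yet normal

Derivation:
  start: (λ.0 0) ((λ.λ.0) (λ.λ.1) ((λ.λ.0 1) (λ.λ.1)) ((λ.λ.1 0) (λ.0) (λ.0)))
  →1  (λ.λ.0) (λ.λ.1) ((λ.λ.0 1) (λ.λ.1)) ((λ.λ.1 0) (λ.0) (λ.0)) ((λ.λ.0) (λ.λ.1) ((λ.λ.0 1) (λ.λ.1)) ((λ.λ.1 0) (λ.0) (λ.0)))
  →2  (λ.0) ((λ.λ.0 1) (λ.λ.1)) ((λ.λ.1 0) (λ.0) (λ.0)) ((λ.λ.0) (λ.λ.1) ((λ.λ.0 1) (λ.λ.1)) ((λ.λ.1 0) (λ.0) (λ.0)))
  →3  (λ.λ.0 1) (λ.λ.1) ((λ.λ.1 0) (λ.0) (λ.0)) ((λ.λ.0) (λ.λ.1) ((λ.λ.0 1) (λ.λ.1)) ((λ.λ.1 0) (λ.0) (λ.0)))
  →4  (λ.0 (λ.λ.1)) ((λ.λ.1 0) (λ.0) (λ.0)) ((λ.λ.0) (λ.λ.1) ((λ.λ.0 1) (λ.λ.1)) ((λ.λ.1 0) (λ.0) (λ.0)))
  →5  (λ.λ.1 0) (λ.0) (λ.0) (λ.λ.1) ((λ.λ.0) (λ.λ.1) ((λ.λ.0 1) (λ.λ.1)) ((λ.λ.1 0) (λ.0) (λ.0)))
  →6  (λ.(λ.0) 0) (λ.0) (λ.λ.1) ((λ.λ.0) (λ.λ.1) ((λ.λ.0 1) (λ.λ.1)) ((λ.λ.1 0) (λ.0) (λ.0)))
  →7  (λ.0) (λ.0) (λ.λ.1) ((λ.λ.0) (λ.λ.1) ((λ.λ.0 1) (λ.λ.1)) ((λ.λ.1 0) (λ.0) (λ.0)))
  →8  (λ.0) (λ.λ.1) ((λ.λ.0) (λ.λ.1) ((λ.λ.0 1) (λ.λ.1)) ((λ.λ.1 0) (λ.0) (λ.0)))
  →9  (λ.λ.1) ((λ.λ.0) (λ.λ.1) ((λ.λ.0 1) (λ.λ.1)) ((λ.λ.1 0) (λ.0) (λ.0)))
  →10  λ.(λ.λ.0) (λ.λ.1) ((λ.λ.0 1) (λ.λ.1)) ((λ.λ.1 0) (λ.0) (λ.0))
  →11  λ.(λ.0) ((λ.λ.0 1) (λ.λ.1)) ((λ.λ.1 0) (λ.0) (λ.0))
  →12  λ.(λ.λ.0 1) (λ.λ.1) ((λ.λ.1 0) (λ.0) (λ.0))
  →13  λ.(λ.0 (λ.λ.1)) ((λ.λ.1 0) (λ.0) (λ.0))
  →14  λ.(λ.λ.1 0) (λ.0) (λ.0) (λ.λ.1)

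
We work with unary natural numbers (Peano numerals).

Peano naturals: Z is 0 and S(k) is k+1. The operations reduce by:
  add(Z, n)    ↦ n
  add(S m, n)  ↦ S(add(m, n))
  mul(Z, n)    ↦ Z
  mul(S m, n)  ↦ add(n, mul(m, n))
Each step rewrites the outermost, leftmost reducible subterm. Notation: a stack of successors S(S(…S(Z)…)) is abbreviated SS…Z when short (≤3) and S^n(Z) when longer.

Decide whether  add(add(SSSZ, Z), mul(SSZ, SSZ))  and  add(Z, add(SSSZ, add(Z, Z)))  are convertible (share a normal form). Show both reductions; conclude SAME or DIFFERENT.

Answer: DIFFERENT — A ⇓ S^7(Z), B ⇓ SSSZ

Derivation:
Term A:
  start: add(add(SSSZ, Z), mul(SSZ, SSZ))
  →1  add(S(add(SSZ, Z)), mul(SSZ, SSZ))
  →2  S(add(add(SSZ, Z), mul(SSZ, SSZ)))
  →3  S(add(S(add(SZ, Z)), mul(SSZ, SSZ)))
  →4  S(S(add(add(SZ, Z), mul(SSZ, SSZ))))
  →5  S(S(add(S(add(Z, Z)), mul(SSZ, SSZ))))
  →6  S(S(S(add(add(Z, Z), mul(SSZ, SSZ)))))
  →7  S(S(S(add(Z, mul(SSZ, SSZ)))))
  →8  S(S(S(mul(SSZ, SSZ))))
  →9  S(S(S(add(SSZ, mul(SZ, SSZ)))))
  →10  S(S(S(S(add(SZ, mul(SZ, SSZ))))))
  →11  S(S(S(S(S(add(Z, mul(SZ, SSZ)))))))
  →12  S(S(S(S(S(mul(SZ, SSZ))))))
  →13  S(S(S(S(S(add(SSZ, mul(Z, SSZ)))))))
  →14  S(S(S(S(S(S(add(SZ, mul(Z, SSZ))))))))
  →15  S(S(S(S(S(S(S(add(Z, mul(Z, SSZ)))))))))
  →16  S(S(S(S(S(S(S(mul(Z, SSZ))))))))
  →17  S^7(Z)

Term B:
  start: add(Z, add(SSSZ, add(Z, Z)))
  →1  add(SSSZ, add(Z, Z))
  →2  S(add(SSZ, add(Z, Z)))
  →3  S(S(add(SZ, add(Z, Z))))
  →4  S(S(S(add(Z, add(Z, Z)))))
  →5  S(S(S(add(Z, Z))))
  →6  SSSZ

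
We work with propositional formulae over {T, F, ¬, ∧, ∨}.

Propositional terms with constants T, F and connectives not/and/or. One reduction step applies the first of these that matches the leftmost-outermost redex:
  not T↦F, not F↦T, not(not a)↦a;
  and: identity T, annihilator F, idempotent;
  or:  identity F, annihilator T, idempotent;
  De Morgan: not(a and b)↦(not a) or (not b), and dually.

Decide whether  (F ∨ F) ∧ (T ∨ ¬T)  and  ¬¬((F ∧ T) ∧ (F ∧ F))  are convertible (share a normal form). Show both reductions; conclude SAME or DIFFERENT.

Answer: SAME — A ⇓ F, B ⇓ F

Reduction:
Term A:
  start: (F ∨ F) ∧ (T ∨ ¬T)
  [1] F ∧ (T ∨ ¬T)
  [2] F

Term B:
  start: ¬¬((F ∧ T) ∧ (F ∧ F))
  [1] (F ∧ T) ∧ (F ∧ F)
  [2] F ∧ (F ∧ F)
  [3] F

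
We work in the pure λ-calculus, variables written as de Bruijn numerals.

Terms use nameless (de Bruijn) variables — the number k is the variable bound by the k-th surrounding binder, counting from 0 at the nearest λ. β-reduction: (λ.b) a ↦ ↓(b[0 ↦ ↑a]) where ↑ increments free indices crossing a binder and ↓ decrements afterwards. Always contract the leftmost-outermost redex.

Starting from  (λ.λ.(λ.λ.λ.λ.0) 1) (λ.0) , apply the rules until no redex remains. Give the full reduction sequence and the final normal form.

  start: (λ.λ.(λ.λ.λ.λ.0) 1) (λ.0)
  →1  λ.(λ.λ.λ.λ.0) (λ.0)
  →2  λ.λ.λ.λ.0

Answer: normal form = λ.λ.λ.λ.0  (in 2 steps)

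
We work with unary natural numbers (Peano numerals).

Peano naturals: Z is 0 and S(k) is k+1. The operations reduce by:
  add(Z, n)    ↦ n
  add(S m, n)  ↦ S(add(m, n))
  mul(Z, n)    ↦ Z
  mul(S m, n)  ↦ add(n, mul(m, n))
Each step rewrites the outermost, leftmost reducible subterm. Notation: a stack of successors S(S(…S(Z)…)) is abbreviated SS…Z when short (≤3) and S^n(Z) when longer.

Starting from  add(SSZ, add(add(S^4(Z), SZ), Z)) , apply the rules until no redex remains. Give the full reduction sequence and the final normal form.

  start: add(SSZ, add(add(S^4(Z), SZ), Z))
  step 1: S(add(SZ, add(add(S^4(Z), SZ), Z)))
  step 2: S(S(add(Z, add(add(S^4(Z), SZ), Z))))
  step 3: S(S(add(add(S^4(Z), SZ), Z)))
  step 4: S(S(add(S(add(SSSZ, SZ)), Z)))
  step 5: S(S(S(add(add(SSSZ, SZ), Z))))
  step 6: S(S(S(add(S(add(SSZ, SZ)), Z))))
  step 7: S(S(S(S(add(add(SSZ, SZ), Z)))))
  step 8: S(S(S(S(add(S(add(SZ, SZ)), Z)))))
  step 9: S(S(S(S(S(add(add(SZ, SZ), Z))))))
  step 10: S(S(S(S(S(add(S(add(Z, SZ)), Z))))))
  step 11: S(S(S(S(S(S(add(add(Z, SZ), Z)))))))
  step 12: S(S(S(S(S(S(add(SZ, Z)))))))
  step 13: S(S(S(S(S(S(S(add(Z, Z))))))))
  step 14: S^7(Z)

Answer: normal form = S^7(Z)  (in 14 steps)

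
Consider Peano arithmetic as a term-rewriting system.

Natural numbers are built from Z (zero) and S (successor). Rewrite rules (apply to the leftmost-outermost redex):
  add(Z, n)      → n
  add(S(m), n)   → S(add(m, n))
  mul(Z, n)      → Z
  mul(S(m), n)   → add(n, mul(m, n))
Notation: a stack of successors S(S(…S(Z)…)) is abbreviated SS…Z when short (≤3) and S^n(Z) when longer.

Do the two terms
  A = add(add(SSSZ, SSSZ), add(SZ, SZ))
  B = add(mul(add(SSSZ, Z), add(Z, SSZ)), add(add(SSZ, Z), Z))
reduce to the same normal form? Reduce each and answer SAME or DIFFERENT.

Answer: SAME — A ⇓ S^8(Z), B ⇓ S^8(Z)

Derivation:
Term A:
  start: add(add(SSSZ, SSSZ), add(SZ, SZ))
  [1] add(S(add(SSZ, SSSZ)), add(SZ, SZ))
  [2] S(add(add(SSZ, SSSZ), add(SZ, SZ)))
  [3] S(add(S(add(SZ, SSSZ)), add(SZ, SZ)))
  [4] S(S(add(add(SZ, SSSZ), add(SZ, SZ))))
  [5] S(S(add(S(add(Z, SSSZ)), add(SZ, SZ))))
  [6] S(S(S(add(add(Z, SSSZ), add(SZ, SZ)))))
  [7] S(S(S(add(SSSZ, add(SZ, SZ)))))
  [8] S(S(S(S(add(SSZ, add(SZ, SZ))))))
  [9] S(S(S(S(S(add(SZ, add(SZ, SZ)))))))
  [10] S(S(S(S(S(S(add(Z, add(SZ, SZ))))))))
  [11] S(S(S(S(S(S(add(SZ, SZ)))))))
  [12] S(S(S(S(S(S(S(add(Z, SZ))))))))
  [13] S^8(Z)

Term B:
  start: add(mul(add(SSSZ, Z), add(Z, SSZ)), add(add(SSZ, Z), Z))
  [1] add(mul(S(add(SSZ, Z)), add(Z, SSZ)), add(add(SSZ, Z), Z))
  [2] add(add(add(Z, SSZ), mul(add(SSZ, Z), add(Z, SSZ))), add(add(SSZ, Z), Z))
  [3] add(add(SSZ, mul(add(SSZ, Z), add(Z, SSZ))), add(add(SSZ, Z), Z))
  [4] add(S(add(SZ, mul(add(SSZ, Z), add(Z, SSZ)))), add(add(SSZ, Z), Z))
  [5] S(add(add(SZ, mul(add(SSZ, Z), add(Z, SSZ))), add(add(SSZ, Z), Z)))
  [6] S(add(S(add(Z, mul(add(SSZ, Z), add(Z, SSZ)))), add(add(SSZ, Z), Z)))
  [7] S(S(add(add(Z, mul(add(SSZ, Z), add(Z, SSZ))), add(add(SSZ, Z), Z))))
  [8] S(S(add(mul(add(SSZ, Z), add(Z, SSZ)), add(add(SSZ, Z), Z))))
  [9] S(S(add(mul(S(add(SZ, Z)), add(Z, SSZ)), add(add(SSZ, Z), Z))))
  [10] S(S(add(add(add(Z, SSZ), mul(add(SZ, Z), add(Z, SSZ))), add(add(SSZ, Z), Z))))
  [11] S(S(add(add(SSZ, mul(add(SZ, Z), add(Z, SSZ))), add(add(SSZ, Z), Z))))
  [12] S(S(add(S(add(SZ, mul(add(SZ, Z), add(Z, SSZ)))), add(add(SSZ, Z), Z))))
  [13] S(S(S(add(add(SZ, mul(add(SZ, Z), add(Z, SSZ))), add(add(SSZ, Z), Z)))))
  [14] S(S(S(add(S(add(Z, mul(add(SZ, Z), add(Z, SSZ)))), add(add(SSZ, Z), Z)))))
  [15] S(S(S(S(add(add(Z, mul(add(SZ, Z), add(Z, SSZ))), add(add(SSZ, Z), Z))))))
  [16] S(S(S(S(add(mul(add(SZ, Z), add(Z, SSZ)), add(add(SSZ, Z), Z))))))
  [17] S(S(S(S(add(mul(S(add(Z, Z)), add(Z, SSZ)), add(add(SSZ, Z), Z))))))
  [18] S(S(S(S(add(add(add(Z, SSZ), mul(add(Z, Z), add(Z, SSZ))), add(add(SSZ, Z), Z))))))
  [19] S(S(S(S(add(add(SSZ, mul(add(Z, Z), add(Z, SSZ))), add(add(SSZ, Z), Z))))))
  [20] S(S(S(S(add(S(add(SZ, mul(add(Z, Z), add(Z, SSZ)))), add(add(SSZ, Z), Z))))))
  [21] S(S(S(S(S(add(add(SZ, mul(add(Z, Z), add(Z, SSZ))), add(add(SSZ, Z), Z)))))))
  [22] S(S(S(S(S(add(S(add(Z, mul(add(Z, Z), add(Z, SSZ)))), add(add(SSZ, Z), Z)))))))
  [23] S(S(S(S(S(S(add(add(Z, mul(add(Z, Z), add(Z, SSZ))), add(add(SSZ, Z), Z))))))))
  [24] S(S(S(S(S(S(add(mul(add(Z, Z), add(Z, SSZ)), add(add(SSZ, Z), Z))))))))
  [25] S(S(S(S(S(S(add(mul(Z, add(Z, SSZ)), add(add(SSZ, Z), Z))))))))
  [26] S(S(S(S(S(S(add(Z, add(add(SSZ, Z), Z))))))))
  [27] S(S(S(S(S(S(add(add(SSZ, Z), Z)))))))
  [28] S(S(S(S(S(S(add(S(add(SZ, Z)), Z)))))))
  [29] S(S(S(S(S(S(S(add(add(SZ, Z), Z))))))))
  [30] S(S(S(S(S(S(S(add(S(add(Z, Z)), Z))))))))
  [31] S(S(S(S(S(S(S(S(add(add(Z, Z), Z)))))))))
  [32] S(S(S(S(S(S(S(S(add(Z, Z)))))))))
  [33] S^8(Z)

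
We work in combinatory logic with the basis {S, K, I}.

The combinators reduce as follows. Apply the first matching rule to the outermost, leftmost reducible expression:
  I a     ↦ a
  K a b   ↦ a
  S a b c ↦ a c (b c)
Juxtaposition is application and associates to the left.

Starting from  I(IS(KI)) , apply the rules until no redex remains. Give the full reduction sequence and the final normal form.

Answer: normal form = S(KI)  (in 2 steps)

Working:
  start: I(IS(KI))
  [1] IS(KI)
  [2] S(KI)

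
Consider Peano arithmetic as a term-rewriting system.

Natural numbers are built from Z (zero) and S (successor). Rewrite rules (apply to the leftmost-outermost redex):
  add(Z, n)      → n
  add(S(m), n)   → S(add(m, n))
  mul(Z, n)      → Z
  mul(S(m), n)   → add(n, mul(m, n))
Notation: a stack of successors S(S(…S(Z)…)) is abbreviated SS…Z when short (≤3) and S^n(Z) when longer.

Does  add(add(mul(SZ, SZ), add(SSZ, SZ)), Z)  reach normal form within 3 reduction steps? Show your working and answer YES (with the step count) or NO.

Answer: NO — after 3 steps the term is add(S(add(add(Z, mul(Z, SZ)), add(SSZ, SZ))), Z), not yet normal

Derivation:
  start: add(add(mul(SZ, SZ), add(SSZ, SZ)), Z)
  →1  add(add(add(SZ, mul(Z, SZ)), add(SSZ, SZ)), Z)
  →2  add(add(S(add(Z, mul(Z, SZ))), add(SSZ, SZ)), Z)
  →3  add(S(add(add(Z, mul(Z, SZ)), add(SSZ, SZ))), Z)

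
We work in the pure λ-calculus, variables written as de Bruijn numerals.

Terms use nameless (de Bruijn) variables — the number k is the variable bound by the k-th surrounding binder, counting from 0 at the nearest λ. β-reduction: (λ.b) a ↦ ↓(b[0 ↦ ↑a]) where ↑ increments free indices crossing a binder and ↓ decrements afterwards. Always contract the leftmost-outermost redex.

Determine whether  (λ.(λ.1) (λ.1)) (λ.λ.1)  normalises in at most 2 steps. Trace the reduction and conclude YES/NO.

Answer: YES — reaches normal form λ.λ.1 in 2 ≤ 2 steps

Working:
  start: (λ.(λ.1) (λ.1)) (λ.λ.1)
  step 1: (λ.λ.λ.1) (λ.λ.λ.1)
  step 2: λ.λ.1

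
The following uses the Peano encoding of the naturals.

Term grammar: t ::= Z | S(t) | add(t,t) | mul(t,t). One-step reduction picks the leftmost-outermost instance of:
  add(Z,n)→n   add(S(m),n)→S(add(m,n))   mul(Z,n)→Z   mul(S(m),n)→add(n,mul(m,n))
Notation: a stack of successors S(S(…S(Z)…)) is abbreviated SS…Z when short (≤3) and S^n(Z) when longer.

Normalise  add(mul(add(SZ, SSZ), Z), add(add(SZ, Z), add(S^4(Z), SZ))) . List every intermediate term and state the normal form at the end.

Answer: normal form = S^6(Z)  (in 19 steps)

Derivation:
  start: add(mul(add(SZ, SSZ), Z), add(add(SZ, Z), add(S^4(Z), SZ)))
  step 1: add(mul(S(add(Z, SSZ)), Z), add(add(SZ, Z), add(S^4(Z), SZ)))
  step 2: add(add(Z, mul(add(Z, SSZ), Z)), add(add(SZ, Z), add(S^4(Z), SZ)))
  step 3: add(mul(add(Z, SSZ), Z), add(add(SZ, Z), add(S^4(Z), SZ)))
  step 4: add(mul(SSZ, Z), add(add(SZ, Z), add(S^4(Z), SZ)))
  step 5: add(add(Z, mul(SZ, Z)), add(add(SZ, Z), add(S^4(Z), SZ)))
  step 6: add(mul(SZ, Z), add(add(SZ, Z), add(S^4(Z), SZ)))
  step 7: add(add(Z, mul(Z, Z)), add(add(SZ, Z), add(S^4(Z), SZ)))
  step 8: add(mul(Z, Z), add(add(SZ, Z), add(S^4(Z), SZ)))
  step 9: add(Z, add(add(SZ, Z), add(S^4(Z), SZ)))
  step 10: add(add(SZ, Z), add(S^4(Z), SZ))
  step 11: add(S(add(Z, Z)), add(S^4(Z), SZ))
  step 12: S(add(add(Z, Z), add(S^4(Z), SZ)))
  step 13: S(add(Z, add(S^4(Z), SZ)))
  step 14: S(add(S^4(Z), SZ))
  step 15: S(S(add(SSSZ, SZ)))
  step 16: S(S(S(add(SSZ, SZ))))
  step 17: S(S(S(S(add(SZ, SZ)))))
  step 18: S(S(S(S(S(add(Z, SZ))))))
  step 19: S^6(Z)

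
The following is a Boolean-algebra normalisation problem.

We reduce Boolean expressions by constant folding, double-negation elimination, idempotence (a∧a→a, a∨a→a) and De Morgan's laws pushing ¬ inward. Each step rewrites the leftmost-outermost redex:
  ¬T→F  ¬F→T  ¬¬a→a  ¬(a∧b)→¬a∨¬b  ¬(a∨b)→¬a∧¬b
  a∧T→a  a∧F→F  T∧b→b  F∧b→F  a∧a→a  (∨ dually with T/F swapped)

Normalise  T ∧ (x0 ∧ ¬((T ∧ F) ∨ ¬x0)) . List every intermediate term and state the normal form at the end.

Answer: normal form = x0  (in 9 steps)

Working:
  start: T ∧ (x0 ∧ ¬((T ∧ F) ∨ ¬x0))
  step 1: x0 ∧ ¬((T ∧ F) ∨ ¬x0)
  step 2: x0 ∧ (¬(T ∧ F) ∧ ¬¬x0)
  step 3: x0 ∧ ((¬T ∨ ¬F) ∧ ¬¬x0)
  step 4: x0 ∧ ((F ∨ ¬F) ∧ ¬¬x0)
  step 5: x0 ∧ (¬F ∧ ¬¬x0)
  step 6: x0 ∧ (T ∧ ¬¬x0)
  step 7: x0 ∧ ¬¬x0
  step 8: x0 ∧ x0
  step 9: x0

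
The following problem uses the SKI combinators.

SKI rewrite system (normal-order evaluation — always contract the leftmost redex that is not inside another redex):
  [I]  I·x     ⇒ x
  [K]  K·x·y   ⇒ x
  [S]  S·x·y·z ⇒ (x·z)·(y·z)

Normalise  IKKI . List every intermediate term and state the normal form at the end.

  start: IKKI
  step 1: KKI
  step 2: K

Answer: normal form = K  (in 2 steps)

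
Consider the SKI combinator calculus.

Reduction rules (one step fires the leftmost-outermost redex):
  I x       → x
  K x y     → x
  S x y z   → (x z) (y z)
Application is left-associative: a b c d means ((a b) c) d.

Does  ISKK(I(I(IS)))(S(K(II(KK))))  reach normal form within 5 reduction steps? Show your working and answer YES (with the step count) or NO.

Answer: NO — after 5 steps the term is IS(S(K(II(KK)))), not yet normal

Working:
  start: ISKK(I(I(IS)))(S(K(II(KK))))
  [1] SKK(I(I(IS)))(S(K(II(KK))))
  [2] K(I(I(IS)))(K(I(I(IS))))(S(K(II(KK))))
  [3] I(I(IS))(S(K(II(KK))))
  [4] I(IS)(S(K(II(KK))))
  [5] IS(S(K(II(KK))))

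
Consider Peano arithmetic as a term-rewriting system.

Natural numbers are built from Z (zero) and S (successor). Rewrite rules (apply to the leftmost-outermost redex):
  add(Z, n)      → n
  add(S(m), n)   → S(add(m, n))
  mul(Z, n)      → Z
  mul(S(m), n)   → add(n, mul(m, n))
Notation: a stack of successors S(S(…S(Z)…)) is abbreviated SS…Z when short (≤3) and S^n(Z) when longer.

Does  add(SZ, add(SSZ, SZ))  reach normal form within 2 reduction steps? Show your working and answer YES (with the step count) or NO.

Answer: NO — after 2 steps the term is S(add(SSZ, SZ)), not yet normal

Derivation:
  start: add(SZ, add(SSZ, SZ))
  step 1: S(add(Z, add(SSZ, SZ)))
  step 2: S(add(SSZ, SZ))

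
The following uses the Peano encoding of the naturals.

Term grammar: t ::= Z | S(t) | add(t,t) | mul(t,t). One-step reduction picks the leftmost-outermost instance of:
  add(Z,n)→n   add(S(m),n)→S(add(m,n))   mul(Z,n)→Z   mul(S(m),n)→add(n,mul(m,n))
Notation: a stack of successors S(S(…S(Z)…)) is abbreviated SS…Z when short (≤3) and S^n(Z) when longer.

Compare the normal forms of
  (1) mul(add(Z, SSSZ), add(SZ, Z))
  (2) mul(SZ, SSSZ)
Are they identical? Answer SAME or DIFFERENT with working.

Answer: SAME — A ⇓ SSSZ, B ⇓ SSSZ

Working:
Term A:
  start: mul(add(Z, SSSZ), add(SZ, Z))
  [1] mul(SSSZ, add(SZ, Z))
  [2] add(add(SZ, Z), mul(SSZ, add(SZ, Z)))
  [3] add(S(add(Z, Z)), mul(SSZ, add(SZ, Z)))
  [4] S(add(add(Z, Z), mul(SSZ, add(SZ, Z))))
  [5] S(add(Z, mul(SSZ, add(SZ, Z))))
  [6] S(mul(SSZ, add(SZ, Z)))
  [7] S(add(add(SZ, Z), mul(SZ, add(SZ, Z))))
  [8] S(add(S(add(Z, Z)), mul(SZ, add(SZ, Z))))
  [9] S(S(add(add(Z, Z), mul(SZ, add(SZ, Z)))))
  [10] S(S(add(Z, mul(SZ, add(SZ, Z)))))
  [11] S(S(mul(SZ, add(SZ, Z))))
  [12] S(S(add(add(SZ, Z), mul(Z, add(SZ, Z)))))
  [13] S(S(add(S(add(Z, Z)), mul(Z, add(SZ, Z)))))
  [14] S(S(S(add(add(Z, Z), mul(Z, add(SZ, Z))))))
  [15] S(S(S(add(Z, mul(Z, add(SZ, Z))))))
  [16] S(S(S(mul(Z, add(SZ, Z)))))
  [17] SSSZ

Term B:
  start: mul(SZ, SSSZ)
  [1] add(SSSZ, mul(Z, SSSZ))
  [2] S(add(SSZ, mul(Z, SSSZ)))
  [3] S(S(add(SZ, mul(Z, SSSZ))))
  [4] S(S(S(add(Z, mul(Z, SSSZ)))))
  [5] S(S(S(mul(Z, SSSZ))))
  [6] SSSZ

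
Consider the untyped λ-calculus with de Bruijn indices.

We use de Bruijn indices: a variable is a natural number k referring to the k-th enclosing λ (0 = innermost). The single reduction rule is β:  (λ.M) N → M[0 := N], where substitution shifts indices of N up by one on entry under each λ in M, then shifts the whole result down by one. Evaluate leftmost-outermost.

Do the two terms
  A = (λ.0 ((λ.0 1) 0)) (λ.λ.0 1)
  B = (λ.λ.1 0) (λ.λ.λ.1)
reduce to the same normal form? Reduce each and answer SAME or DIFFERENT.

Answer: DIFFERENT — A ⇓ λ.0 (λ.0 (λ.λ.0 1)), B ⇓ λ.λ.λ.1

Reduction:
Term A:
  start: (λ.0 ((λ.0 1) 0)) (λ.λ.0 1)
  step 1: (λ.λ.0 1) ((λ.0 (λ.λ.0 1)) (λ.λ.0 1))
  step 2: λ.0 ((λ.0 (λ.λ.0 1)) (λ.λ.0 1))
  step 3: λ.0 ((λ.λ.0 1) (λ.λ.0 1))
  step 4: λ.0 (λ.0 (λ.λ.0 1))

Term B:
  start: (λ.λ.1 0) (λ.λ.λ.1)
  step 1: λ.(λ.λ.λ.1) 0
  step 2: λ.λ.λ.1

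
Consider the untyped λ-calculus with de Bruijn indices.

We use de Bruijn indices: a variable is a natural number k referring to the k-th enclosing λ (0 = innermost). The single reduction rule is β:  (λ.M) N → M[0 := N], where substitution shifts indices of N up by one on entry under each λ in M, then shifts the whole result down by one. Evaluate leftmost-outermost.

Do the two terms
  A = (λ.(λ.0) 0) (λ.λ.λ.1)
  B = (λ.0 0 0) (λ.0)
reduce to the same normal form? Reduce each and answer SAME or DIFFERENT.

Term A:
  start: (λ.(λ.0) 0) (λ.λ.λ.1)
  [1] (λ.0) (λ.λ.λ.1)
  [2] λ.λ.λ.1

Term B:
  start: (λ.0 0 0) (λ.0)
  [1] (λ.0) (λ.0) (λ.0)
  [2] (λ.0) (λ.0)
  [3] λ.0

Answer: DIFFERENT — A ⇓ λ.λ.λ.1, B ⇓ λ.0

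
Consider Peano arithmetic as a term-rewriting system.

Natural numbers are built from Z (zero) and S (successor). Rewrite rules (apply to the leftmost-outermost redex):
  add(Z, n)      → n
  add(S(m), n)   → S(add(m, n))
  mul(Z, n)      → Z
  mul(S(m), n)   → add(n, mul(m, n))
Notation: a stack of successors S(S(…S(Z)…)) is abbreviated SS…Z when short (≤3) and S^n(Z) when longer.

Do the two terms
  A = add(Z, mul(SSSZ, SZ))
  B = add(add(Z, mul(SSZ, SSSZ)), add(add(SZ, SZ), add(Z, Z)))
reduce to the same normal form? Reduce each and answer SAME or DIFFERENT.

Term A:
  start: add(Z, mul(SSSZ, SZ))
  step 1: mul(SSSZ, SZ)
  step 2: add(SZ, mul(SSZ, SZ))
  step 3: S(add(Z, mul(SSZ, SZ)))
  step 4: S(mul(SSZ, SZ))
  step 5: S(add(SZ, mul(SZ, SZ)))
  step 6: S(S(add(Z, mul(SZ, SZ))))
  step 7: S(S(mul(SZ, SZ)))
  step 8: S(S(add(SZ, mul(Z, SZ))))
  step 9: S(S(S(add(Z, mul(Z, SZ)))))
  step 10: S(S(S(mul(Z, SZ))))
  step 11: SSSZ

Term B:
  start: add(add(Z, mul(SSZ, SSSZ)), add(add(SZ, SZ), add(Z, Z)))
  step 1: add(mul(SSZ, SSSZ), add(add(SZ, SZ), add(Z, Z)))
  step 2: add(add(SSSZ, mul(SZ, SSSZ)), add(add(SZ, SZ), add(Z, Z)))
  step 3: add(S(add(SSZ, mul(SZ, SSSZ))), add(add(SZ, SZ), add(Z, Z)))
  step 4: S(add(add(SSZ, mul(SZ, SSSZ)), add(add(SZ, SZ), add(Z, Z))))
  step 5: S(add(S(add(SZ, mul(SZ, SSSZ))), add(add(SZ, SZ), add(Z, Z))))
  step 6: S(S(add(add(SZ, mul(SZ, SSSZ)), add(add(SZ, SZ), add(Z, Z)))))
  step 7: S(S(add(S(add(Z, mul(SZ, SSSZ))), add(add(SZ, SZ), add(Z, Z)))))
  step 8: S(S(S(add(add(Z, mul(SZ, SSSZ)), add(add(SZ, SZ), add(Z, Z))))))
  step 9: S(S(S(add(mul(SZ, SSSZ), add(add(SZ, SZ), add(Z, Z))))))
  step 10: S(S(S(add(add(SSSZ, mul(Z, SSSZ)), add(add(SZ, SZ), add(Z, Z))))))
  step 11: S(S(S(add(S(add(SSZ, mul(Z, SSSZ))), add(add(SZ, SZ), add(Z, Z))))))
  step 12: S(S(S(S(add(add(SSZ, mul(Z, SSSZ)), add(add(SZ, SZ), add(Z, Z)))))))
  step 13: S(S(S(S(add(S(add(SZ, mul(Z, SSSZ))), add(add(SZ, SZ), add(Z, Z)))))))
  step 14: S(S(S(S(S(add(add(SZ, mul(Z, SSSZ)), add(add(SZ, SZ), add(Z, Z))))))))
  step 15: S(S(S(S(S(add(S(add(Z, mul(Z, SSSZ))), add(add(SZ, SZ), add(Z, Z))))))))
  step 16: S(S(S(S(S(S(add(add(Z, mul(Z, SSSZ)), add(add(SZ, SZ), add(Z, Z)))))))))
  step 17: S(S(S(S(S(S(add(mul(Z, SSSZ), add(add(SZ, SZ), add(Z, Z)))))))))
  step 18: S(S(S(S(S(S(add(Z, add(add(SZ, SZ), add(Z, Z)))))))))
  step 19: S(S(S(S(S(S(add(add(SZ, SZ), add(Z, Z))))))))
  step 20: S(S(S(S(S(S(add(S(add(Z, SZ)), add(Z, Z))))))))
  step 21: S(S(S(S(S(S(S(add(add(Z, SZ), add(Z, Z)))))))))
  step 22: S(S(S(S(S(S(S(add(SZ, add(Z, Z)))))))))
  step 23: S(S(S(S(S(S(S(S(add(Z, add(Z, Z))))))))))
  step 24: S(S(S(S(S(S(S(S(add(Z, Z)))))))))
  step 25: S^8(Z)

Answer: DIFFERENT — A ⇓ SSSZ, B ⇓ S^8(Z)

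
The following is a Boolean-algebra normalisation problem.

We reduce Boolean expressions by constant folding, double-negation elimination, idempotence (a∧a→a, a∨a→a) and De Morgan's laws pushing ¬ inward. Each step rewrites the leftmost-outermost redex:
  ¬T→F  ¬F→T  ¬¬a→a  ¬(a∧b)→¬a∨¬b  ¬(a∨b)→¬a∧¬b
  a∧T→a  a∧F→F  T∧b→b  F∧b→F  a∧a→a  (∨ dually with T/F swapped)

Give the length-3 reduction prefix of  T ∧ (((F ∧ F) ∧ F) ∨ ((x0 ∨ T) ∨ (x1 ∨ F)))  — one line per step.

Answer: after 3 steps: (x0 ∨ T) ∨ (x1 ∨ F)

Reduction:
  start: T ∧ (((F ∧ F) ∧ F) ∨ ((x0 ∨ T) ∨ (x1 ∨ F)))
  step 1: ((F ∧ F) ∧ F) ∨ ((x0 ∨ T) ∨ (x1 ∨ F))
  step 2: F ∨ ((x0 ∨ T) ∨ (x1 ∨ F))
  step 3: (x0 ∨ T) ∨ (x1 ∨ F)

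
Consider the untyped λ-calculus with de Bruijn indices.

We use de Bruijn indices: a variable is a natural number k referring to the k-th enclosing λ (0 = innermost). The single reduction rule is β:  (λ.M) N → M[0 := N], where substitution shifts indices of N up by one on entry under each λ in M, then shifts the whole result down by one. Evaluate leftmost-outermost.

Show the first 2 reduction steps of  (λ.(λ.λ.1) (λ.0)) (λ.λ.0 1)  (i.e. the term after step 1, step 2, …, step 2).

Answer: after 2 steps: λ.λ.0

Working:
  start: (λ.(λ.λ.1) (λ.0)) (λ.λ.0 1)
  →1  (λ.λ.1) (λ.0)
  →2  λ.λ.0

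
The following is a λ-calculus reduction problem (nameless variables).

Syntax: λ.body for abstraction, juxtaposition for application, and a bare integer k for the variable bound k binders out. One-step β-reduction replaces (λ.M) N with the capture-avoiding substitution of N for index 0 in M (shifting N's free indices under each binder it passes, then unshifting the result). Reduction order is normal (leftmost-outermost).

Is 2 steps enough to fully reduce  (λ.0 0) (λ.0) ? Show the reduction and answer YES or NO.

Answer: YES — reaches normal form λ.0 in 2 ≤ 2 steps

Derivation:
  start: (λ.0 0) (λ.0)
  →1  (λ.0) (λ.0)
  →2  λ.0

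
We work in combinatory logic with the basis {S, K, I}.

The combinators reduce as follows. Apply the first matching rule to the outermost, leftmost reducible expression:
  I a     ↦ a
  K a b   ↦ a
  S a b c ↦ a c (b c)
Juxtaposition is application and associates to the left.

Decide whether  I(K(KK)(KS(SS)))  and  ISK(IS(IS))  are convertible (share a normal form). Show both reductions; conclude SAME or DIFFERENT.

Answer: DIFFERENT — A ⇓ KK, B ⇓ SK(SS)

Derivation:
Term A:
  start: I(K(KK)(KS(SS)))
  [1] K(KK)(KS(SS))
  [2] KK

Term B:
  start: ISK(IS(IS))
  [1] SK(IS(IS))
  [2] SK(S(IS))
  [3] SK(SS)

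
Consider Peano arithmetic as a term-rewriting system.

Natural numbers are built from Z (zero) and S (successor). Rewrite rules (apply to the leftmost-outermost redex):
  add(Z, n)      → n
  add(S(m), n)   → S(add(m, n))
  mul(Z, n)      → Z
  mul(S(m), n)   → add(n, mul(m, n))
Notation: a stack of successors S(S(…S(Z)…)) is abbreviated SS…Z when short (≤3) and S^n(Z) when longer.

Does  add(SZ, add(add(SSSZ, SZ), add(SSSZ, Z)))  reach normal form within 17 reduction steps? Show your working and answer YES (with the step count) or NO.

  start: add(SZ, add(add(SSSZ, SZ), add(SSSZ, Z)))
  step 1: S(add(Z, add(add(SSSZ, SZ), add(SSSZ, Z))))
  step 2: S(add(add(SSSZ, SZ), add(SSSZ, Z)))
  step 3: S(add(S(add(SSZ, SZ)), add(SSSZ, Z)))
  step 4: S(S(add(add(SSZ, SZ), add(SSSZ, Z))))
  step 5: S(S(add(S(add(SZ, SZ)), add(SSSZ, Z))))
  step 6: S(S(S(add(add(SZ, SZ), add(SSSZ, Z)))))
  step 7: S(S(S(add(S(add(Z, SZ)), add(SSSZ, Z)))))
  step 8: S(S(S(S(add(add(Z, SZ), add(SSSZ, Z))))))
  step 9: S(S(S(S(add(SZ, add(SSSZ, Z))))))
  step 10: S(S(S(S(S(add(Z, add(SSSZ, Z)))))))
  step 11: S(S(S(S(S(add(SSSZ, Z))))))
  step 12: S(S(S(S(S(S(add(SSZ, Z)))))))
  step 13: S(S(S(S(S(S(S(add(SZ, Z))))))))
  step 14: S(S(S(S(S(S(S(S(add(Z, Z)))))))))
  step 15: S^8(Z)

Answer: YES — reaches normal form S^8(Z) in 15 ≤ 17 steps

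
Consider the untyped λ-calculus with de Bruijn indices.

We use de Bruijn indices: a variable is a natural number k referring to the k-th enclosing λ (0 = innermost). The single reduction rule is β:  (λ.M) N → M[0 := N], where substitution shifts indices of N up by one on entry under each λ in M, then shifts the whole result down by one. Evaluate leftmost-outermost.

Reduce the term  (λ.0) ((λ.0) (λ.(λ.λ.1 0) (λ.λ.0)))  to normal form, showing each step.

Answer: normal form = λ.λ.λ.0  (in 4 steps)

Working:
  start: (λ.0) ((λ.0) (λ.(λ.λ.1 0) (λ.λ.0)))
  step 1: (λ.0) (λ.(λ.λ.1 0) (λ.λ.0))
  step 2: λ.(λ.λ.1 0) (λ.λ.0)
  step 3: λ.λ.(λ.λ.0) 0
  step 4: λ.λ.λ.0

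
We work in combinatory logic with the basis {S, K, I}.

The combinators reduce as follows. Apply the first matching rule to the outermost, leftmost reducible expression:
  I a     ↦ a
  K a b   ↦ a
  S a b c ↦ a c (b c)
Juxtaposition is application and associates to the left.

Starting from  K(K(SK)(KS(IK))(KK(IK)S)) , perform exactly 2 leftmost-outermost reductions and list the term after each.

  start: K(K(SK)(KS(IK))(KK(IK)S))
  [1] K(SK(KK(IK)S))
  [2] K(SK(KS))

Answer: after 2 steps: K(SK(KS))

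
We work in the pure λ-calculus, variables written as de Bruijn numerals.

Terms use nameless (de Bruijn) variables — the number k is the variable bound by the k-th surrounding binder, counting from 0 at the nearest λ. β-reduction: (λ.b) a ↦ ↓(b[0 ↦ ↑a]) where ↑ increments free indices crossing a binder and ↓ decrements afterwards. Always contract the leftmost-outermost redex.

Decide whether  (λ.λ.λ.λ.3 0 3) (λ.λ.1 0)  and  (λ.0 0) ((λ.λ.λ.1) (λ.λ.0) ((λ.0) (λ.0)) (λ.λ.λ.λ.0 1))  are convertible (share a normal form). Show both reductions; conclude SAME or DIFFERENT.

Answer: DIFFERENT — A ⇓ λ.λ.λ.0 (λ.λ.1 0), B ⇓ λ.0

Working:
Term A:
  start: (λ.λ.λ.λ.3 0 3) (λ.λ.1 0)
  step 1: λ.λ.λ.(λ.λ.1 0) 0 (λ.λ.1 0)
  step 2: λ.λ.λ.(λ.1 0) (λ.λ.1 0)
  step 3: λ.λ.λ.0 (λ.λ.1 0)

Term B:
  start: (λ.0 0) ((λ.λ.λ.1) (λ.λ.0) ((λ.0) (λ.0)) (λ.λ.λ.λ.0 1))
  step 1: (λ.λ.λ.1) (λ.λ.0) ((λ.0) (λ.0)) (λ.λ.λ.λ.0 1) ((λ.λ.λ.1) (λ.λ.0) ((λ.0) (λ.0)) (λ.λ.λ.λ.0 1))
  step 2: (λ.λ.1) ((λ.0) (λ.0)) (λ.λ.λ.λ.0 1) ((λ.λ.λ.1) (λ.λ.0) ((λ.0) (λ.0)) (λ.λ.λ.λ.0 1))
  step 3: (λ.(λ.0) (λ.0)) (λ.λ.λ.λ.0 1) ((λ.λ.λ.1) (λ.λ.0) ((λ.0) (λ.0)) (λ.λ.λ.λ.0 1))
  step 4: (λ.0) (λ.0) ((λ.λ.λ.1) (λ.λ.0) ((λ.0) (λ.0)) (λ.λ.λ.λ.0 1))
  step 5: (λ.0) ((λ.λ.λ.1) (λ.λ.0) ((λ.0) (λ.0)) (λ.λ.λ.λ.0 1))
  step 6: (λ.λ.λ.1) (λ.λ.0) ((λ.0) (λ.0)) (λ.λ.λ.λ.0 1)
  step 7: (λ.λ.1) ((λ.0) (λ.0)) (λ.λ.λ.λ.0 1)
  step 8: (λ.(λ.0) (λ.0)) (λ.λ.λ.λ.0 1)
  step 9: (λ.0) (λ.0)
  step 10: λ.0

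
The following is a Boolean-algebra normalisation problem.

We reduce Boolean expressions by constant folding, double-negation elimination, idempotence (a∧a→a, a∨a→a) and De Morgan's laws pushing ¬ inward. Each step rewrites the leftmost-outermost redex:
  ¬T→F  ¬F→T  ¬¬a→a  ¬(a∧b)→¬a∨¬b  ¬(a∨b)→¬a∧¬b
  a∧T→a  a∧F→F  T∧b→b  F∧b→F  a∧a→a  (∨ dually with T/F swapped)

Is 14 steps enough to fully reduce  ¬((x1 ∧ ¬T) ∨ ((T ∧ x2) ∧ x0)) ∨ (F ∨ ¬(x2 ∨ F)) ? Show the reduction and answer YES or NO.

Answer: YES — reaches normal form (¬x2 ∨ ¬x0) ∨ ¬x2 in 13 ≤ 14 steps

Reduction:
  start: ¬((x1 ∧ ¬T) ∨ ((T ∧ x2) ∧ x0)) ∨ (F ∨ ¬(x2 ∨ F))
  →1  (¬(x1 ∧ ¬T) ∧ ¬((T ∧ x2) ∧ x0)) ∨ (F ∨ ¬(x2 ∨ F))
  →2  ((¬x1 ∨ ¬¬T) ∧ ¬((T ∧ x2) ∧ x0)) ∨ (F ∨ ¬(x2 ∨ F))
  →3  ((¬x1 ∨ T) ∧ ¬((T ∧ x2) ∧ x0)) ∨ (F ∨ ¬(x2 ∨ F))
  →4  (T ∧ ¬((T ∧ x2) ∧ x0)) ∨ (F ∨ ¬(x2 ∨ F))
  →5  ¬((T ∧ x2) ∧ x0) ∨ (F ∨ ¬(x2 ∨ F))
  →6  (¬(T ∧ x2) ∨ ¬x0) ∨ (F ∨ ¬(x2 ∨ F))
  →7  ((¬T ∨ ¬x2) ∨ ¬x0) ∨ (F ∨ ¬(x2 ∨ F))
  →8  ((F ∨ ¬x2) ∨ ¬x0) ∨ (F ∨ ¬(x2 ∨ F))
  →9  (¬x2 ∨ ¬x0) ∨ (F ∨ ¬(x2 ∨ F))
  →10  (¬x2 ∨ ¬x0) ∨ ¬(x2 ∨ F)
  →11  (¬x2 ∨ ¬x0) ∨ (¬x2 ∧ ¬F)
  →12  (¬x2 ∨ ¬x0) ∨ (¬x2 ∧ T)
  →13  (¬x2 ∨ ¬x0) ∨ ¬x2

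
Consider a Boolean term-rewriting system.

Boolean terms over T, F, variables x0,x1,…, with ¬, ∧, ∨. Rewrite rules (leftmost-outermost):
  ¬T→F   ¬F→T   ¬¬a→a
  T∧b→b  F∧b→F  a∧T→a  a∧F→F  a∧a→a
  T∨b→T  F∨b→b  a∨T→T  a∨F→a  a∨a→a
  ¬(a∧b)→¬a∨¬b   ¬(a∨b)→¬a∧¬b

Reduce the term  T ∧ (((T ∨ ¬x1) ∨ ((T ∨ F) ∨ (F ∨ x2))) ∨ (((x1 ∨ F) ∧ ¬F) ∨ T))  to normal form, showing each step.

  start: T ∧ (((T ∨ ¬x1) ∨ ((T ∨ F) ∨ (F ∨ x2))) ∨ (((x1 ∨ F) ∧ ¬F) ∨ T))
  →1  ((T ∨ ¬x1) ∨ ((T ∨ F) ∨ (F ∨ x2))) ∨ (((x1 ∨ F) ∧ ¬F) ∨ T)
  →2  (T ∨ ((T ∨ F) ∨ (F ∨ x2))) ∨ (((x1 ∨ F) ∧ ¬F) ∨ T)
  →3  T ∨ (((x1 ∨ F) ∧ ¬F) ∨ T)
  →4  T

Answer: normal form = T  (in 4 steps)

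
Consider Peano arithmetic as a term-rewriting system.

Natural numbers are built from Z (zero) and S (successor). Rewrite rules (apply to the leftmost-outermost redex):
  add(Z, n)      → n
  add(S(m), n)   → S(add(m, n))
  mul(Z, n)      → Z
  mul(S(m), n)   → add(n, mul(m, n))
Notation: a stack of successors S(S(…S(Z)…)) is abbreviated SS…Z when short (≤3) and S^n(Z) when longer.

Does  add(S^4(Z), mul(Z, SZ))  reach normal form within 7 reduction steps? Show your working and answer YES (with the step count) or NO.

  start: add(S^4(Z), mul(Z, SZ))
  step 1: S(add(SSSZ, mul(Z, SZ)))
  step 2: S(S(add(SSZ, mul(Z, SZ))))
  step 3: S(S(S(add(SZ, mul(Z, SZ)))))
  step 4: S(S(S(S(add(Z, mul(Z, SZ))))))
  step 5: S(S(S(S(mul(Z, SZ)))))
  step 6: S^4(Z)

Answer: YES — reaches normal form S^4(Z) in 6 ≤ 7 steps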